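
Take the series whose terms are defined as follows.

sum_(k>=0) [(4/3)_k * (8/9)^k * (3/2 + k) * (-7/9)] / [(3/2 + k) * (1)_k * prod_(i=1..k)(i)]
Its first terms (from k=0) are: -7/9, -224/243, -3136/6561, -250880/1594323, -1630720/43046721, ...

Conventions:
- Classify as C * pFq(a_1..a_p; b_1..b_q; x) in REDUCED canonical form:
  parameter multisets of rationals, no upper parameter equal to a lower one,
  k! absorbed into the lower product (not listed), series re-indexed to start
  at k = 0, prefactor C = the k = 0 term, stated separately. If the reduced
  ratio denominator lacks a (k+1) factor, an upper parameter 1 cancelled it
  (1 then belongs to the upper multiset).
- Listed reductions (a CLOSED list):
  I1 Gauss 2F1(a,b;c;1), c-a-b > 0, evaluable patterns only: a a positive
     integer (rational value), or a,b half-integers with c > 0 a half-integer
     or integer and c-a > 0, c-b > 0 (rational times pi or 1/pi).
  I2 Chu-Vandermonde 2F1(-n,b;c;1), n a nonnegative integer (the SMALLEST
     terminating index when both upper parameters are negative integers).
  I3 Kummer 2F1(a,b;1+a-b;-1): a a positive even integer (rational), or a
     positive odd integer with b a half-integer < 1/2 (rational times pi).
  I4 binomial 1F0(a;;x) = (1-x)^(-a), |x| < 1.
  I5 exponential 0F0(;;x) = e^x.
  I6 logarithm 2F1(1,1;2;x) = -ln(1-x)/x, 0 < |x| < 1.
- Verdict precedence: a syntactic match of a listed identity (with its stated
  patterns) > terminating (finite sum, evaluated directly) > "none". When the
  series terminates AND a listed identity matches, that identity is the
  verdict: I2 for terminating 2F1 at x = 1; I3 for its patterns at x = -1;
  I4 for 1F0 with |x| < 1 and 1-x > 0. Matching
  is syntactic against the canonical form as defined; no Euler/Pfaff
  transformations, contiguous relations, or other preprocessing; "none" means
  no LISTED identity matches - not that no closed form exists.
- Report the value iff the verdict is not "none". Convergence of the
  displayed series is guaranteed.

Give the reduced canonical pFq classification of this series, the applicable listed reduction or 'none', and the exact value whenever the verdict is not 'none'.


Canonical form: C = -7/9 times 1F1 with upper {4/3}, lower {1}, x = 8/9. Verdict: none. Every listed pattern misses the 1F1 form at 8/9, upper {4/3}.

Structural cue: t_0 = -7/9 here, and striking the common factor k + 3/2 reduces the term (prefactor -7/9).
Ratio: r(k) = (8/9) * (k+4/3) / [(k+1) (k+1)] ; factor over Q: parameters, x = (8/9), and C = -7/9.


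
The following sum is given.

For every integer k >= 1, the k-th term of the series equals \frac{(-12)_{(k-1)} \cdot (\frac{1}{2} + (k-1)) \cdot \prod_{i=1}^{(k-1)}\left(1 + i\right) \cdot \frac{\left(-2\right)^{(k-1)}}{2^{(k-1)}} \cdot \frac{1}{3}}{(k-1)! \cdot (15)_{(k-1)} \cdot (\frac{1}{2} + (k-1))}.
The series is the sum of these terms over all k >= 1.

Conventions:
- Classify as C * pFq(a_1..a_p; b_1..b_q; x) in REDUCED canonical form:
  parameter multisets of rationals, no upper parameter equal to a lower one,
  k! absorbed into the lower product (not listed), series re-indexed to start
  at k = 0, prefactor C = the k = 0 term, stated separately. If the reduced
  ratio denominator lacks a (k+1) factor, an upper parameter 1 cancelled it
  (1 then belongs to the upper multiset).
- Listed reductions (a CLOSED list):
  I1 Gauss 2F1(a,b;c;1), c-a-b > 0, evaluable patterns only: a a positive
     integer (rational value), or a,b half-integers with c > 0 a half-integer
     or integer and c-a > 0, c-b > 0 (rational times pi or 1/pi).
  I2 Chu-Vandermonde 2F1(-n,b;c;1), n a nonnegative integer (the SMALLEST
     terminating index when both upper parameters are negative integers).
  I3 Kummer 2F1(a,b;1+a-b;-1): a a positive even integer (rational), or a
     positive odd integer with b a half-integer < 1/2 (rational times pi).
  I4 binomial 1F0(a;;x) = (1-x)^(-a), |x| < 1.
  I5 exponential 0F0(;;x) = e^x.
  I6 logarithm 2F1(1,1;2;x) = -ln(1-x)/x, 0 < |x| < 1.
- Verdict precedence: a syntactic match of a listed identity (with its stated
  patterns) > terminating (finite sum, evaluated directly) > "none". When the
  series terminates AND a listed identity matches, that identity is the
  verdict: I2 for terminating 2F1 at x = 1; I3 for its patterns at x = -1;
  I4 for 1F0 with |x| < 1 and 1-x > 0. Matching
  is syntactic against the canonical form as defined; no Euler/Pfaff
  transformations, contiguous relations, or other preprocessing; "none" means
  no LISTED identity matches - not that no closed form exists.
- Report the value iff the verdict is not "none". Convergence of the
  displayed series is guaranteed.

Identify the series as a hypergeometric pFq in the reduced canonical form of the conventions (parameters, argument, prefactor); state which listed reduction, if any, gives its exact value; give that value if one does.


This is \frac{1}{3} * 2F1(-12, 2; 15; -1) in reduced canonical form. Verdict (x = -1): the Kummer evaluation I3 applies (x = -1; c = 15 equals 1+a-b for upper {-12, 2}: listed pattern). Its exact value is \frac{7}{3}.

Key observation: from the first term \frac{1}{3}: the two k-th powers (prefactor 1/3) combine into one argument.
Term ratio: r(k) = -1 * (k-12) (k+2) / [(k+15) (k+1)] ; factor over Q: parameters, x = -1, and C = \frac{1}{3}.


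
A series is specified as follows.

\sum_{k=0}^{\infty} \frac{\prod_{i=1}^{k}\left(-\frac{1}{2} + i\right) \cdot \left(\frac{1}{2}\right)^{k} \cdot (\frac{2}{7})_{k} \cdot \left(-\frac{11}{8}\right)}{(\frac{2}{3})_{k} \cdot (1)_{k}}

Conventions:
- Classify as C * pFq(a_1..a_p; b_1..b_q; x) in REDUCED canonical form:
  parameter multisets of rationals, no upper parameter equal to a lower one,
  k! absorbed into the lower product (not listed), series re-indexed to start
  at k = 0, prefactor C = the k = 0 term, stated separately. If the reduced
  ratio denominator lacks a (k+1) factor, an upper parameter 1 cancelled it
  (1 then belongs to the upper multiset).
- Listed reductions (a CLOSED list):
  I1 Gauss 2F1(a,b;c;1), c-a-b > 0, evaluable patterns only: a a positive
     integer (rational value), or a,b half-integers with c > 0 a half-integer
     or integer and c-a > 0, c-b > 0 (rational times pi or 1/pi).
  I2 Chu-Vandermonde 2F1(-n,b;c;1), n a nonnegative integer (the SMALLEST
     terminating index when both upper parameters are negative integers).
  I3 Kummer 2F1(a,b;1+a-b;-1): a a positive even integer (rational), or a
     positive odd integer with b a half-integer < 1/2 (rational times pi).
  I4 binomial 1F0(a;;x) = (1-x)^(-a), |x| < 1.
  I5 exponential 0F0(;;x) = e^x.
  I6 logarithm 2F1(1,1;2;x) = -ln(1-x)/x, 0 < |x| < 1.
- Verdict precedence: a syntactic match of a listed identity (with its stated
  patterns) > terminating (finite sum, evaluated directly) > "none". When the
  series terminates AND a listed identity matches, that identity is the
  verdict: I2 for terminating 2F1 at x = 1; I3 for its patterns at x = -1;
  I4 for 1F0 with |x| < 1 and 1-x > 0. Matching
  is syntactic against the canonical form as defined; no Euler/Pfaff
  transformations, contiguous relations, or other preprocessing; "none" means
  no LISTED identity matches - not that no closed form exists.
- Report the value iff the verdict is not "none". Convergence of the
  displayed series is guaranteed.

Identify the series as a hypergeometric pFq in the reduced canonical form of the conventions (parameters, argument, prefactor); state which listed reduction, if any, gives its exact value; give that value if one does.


This is -\frac{11}{8} * 2F1(\frac{2}{7}, \frac{1}{2}; \frac{2}{3}; \frac{1}{2}) in reduced canonical form. Verdict: none - at argument \frac{1}{2} the multisets {\frac{2}{7}, \frac{1}{2}} ; {\frac{2}{3}} match no listed identity.

The tell: with t_0 = -\frac{11}{8}, (1)_k (C = -11/8) is k! itself.
Step ratio: r(k) = \frac{1}{2} * (k+\frac{2}{7}) (k+\frac{1}{2}) / [(k+\frac{2}{3}) (k+1)] - poly over poly, x = \frac{1}{2} from leading terms; C = -\frac{11}{8} at k = 0.


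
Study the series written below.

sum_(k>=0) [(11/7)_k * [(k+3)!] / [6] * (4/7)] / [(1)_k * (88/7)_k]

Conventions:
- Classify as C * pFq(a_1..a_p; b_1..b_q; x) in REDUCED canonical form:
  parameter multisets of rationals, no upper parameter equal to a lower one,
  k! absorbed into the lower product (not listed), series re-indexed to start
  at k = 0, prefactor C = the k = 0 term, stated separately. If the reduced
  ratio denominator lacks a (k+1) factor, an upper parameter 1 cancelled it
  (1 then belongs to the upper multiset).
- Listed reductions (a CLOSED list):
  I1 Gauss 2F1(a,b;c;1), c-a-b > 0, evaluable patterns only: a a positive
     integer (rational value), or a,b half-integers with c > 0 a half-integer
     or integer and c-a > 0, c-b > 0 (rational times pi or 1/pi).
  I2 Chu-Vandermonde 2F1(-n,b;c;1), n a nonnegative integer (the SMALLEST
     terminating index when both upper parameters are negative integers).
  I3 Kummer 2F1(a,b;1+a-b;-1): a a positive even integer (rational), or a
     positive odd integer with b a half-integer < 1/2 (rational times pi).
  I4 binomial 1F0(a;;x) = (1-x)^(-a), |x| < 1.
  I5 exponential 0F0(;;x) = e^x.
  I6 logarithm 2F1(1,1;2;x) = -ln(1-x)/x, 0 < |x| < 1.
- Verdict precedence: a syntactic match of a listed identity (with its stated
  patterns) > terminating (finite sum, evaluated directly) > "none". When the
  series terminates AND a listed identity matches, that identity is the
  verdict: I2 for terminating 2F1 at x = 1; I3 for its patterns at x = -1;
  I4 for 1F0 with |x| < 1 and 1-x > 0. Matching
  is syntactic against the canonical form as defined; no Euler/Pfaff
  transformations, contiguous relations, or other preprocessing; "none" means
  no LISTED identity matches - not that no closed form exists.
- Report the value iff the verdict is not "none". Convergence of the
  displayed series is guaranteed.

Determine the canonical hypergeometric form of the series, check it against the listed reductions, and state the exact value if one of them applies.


Prefactor 4/7, argument 1: 2F1 with upper {11/7, 4} over lower {88/7}. Verdict: this is Gauss (I1, integer-parameter pattern) (x = 1: the Gamma ratio telescopes since c-a-b = 7 > 0 and a = 4 in Z>0). Value: 133866/117649.

Key step: from the first term 4/7: (1)_k (prefactor 4/7) is k! itself.
Consecutive-term ratio: r(k) = 1 * (k+11/7) (k+4) / [(k+88/7) (k+1)] - rational in k. x = 1; t_0 = 4/7; negate the roots.


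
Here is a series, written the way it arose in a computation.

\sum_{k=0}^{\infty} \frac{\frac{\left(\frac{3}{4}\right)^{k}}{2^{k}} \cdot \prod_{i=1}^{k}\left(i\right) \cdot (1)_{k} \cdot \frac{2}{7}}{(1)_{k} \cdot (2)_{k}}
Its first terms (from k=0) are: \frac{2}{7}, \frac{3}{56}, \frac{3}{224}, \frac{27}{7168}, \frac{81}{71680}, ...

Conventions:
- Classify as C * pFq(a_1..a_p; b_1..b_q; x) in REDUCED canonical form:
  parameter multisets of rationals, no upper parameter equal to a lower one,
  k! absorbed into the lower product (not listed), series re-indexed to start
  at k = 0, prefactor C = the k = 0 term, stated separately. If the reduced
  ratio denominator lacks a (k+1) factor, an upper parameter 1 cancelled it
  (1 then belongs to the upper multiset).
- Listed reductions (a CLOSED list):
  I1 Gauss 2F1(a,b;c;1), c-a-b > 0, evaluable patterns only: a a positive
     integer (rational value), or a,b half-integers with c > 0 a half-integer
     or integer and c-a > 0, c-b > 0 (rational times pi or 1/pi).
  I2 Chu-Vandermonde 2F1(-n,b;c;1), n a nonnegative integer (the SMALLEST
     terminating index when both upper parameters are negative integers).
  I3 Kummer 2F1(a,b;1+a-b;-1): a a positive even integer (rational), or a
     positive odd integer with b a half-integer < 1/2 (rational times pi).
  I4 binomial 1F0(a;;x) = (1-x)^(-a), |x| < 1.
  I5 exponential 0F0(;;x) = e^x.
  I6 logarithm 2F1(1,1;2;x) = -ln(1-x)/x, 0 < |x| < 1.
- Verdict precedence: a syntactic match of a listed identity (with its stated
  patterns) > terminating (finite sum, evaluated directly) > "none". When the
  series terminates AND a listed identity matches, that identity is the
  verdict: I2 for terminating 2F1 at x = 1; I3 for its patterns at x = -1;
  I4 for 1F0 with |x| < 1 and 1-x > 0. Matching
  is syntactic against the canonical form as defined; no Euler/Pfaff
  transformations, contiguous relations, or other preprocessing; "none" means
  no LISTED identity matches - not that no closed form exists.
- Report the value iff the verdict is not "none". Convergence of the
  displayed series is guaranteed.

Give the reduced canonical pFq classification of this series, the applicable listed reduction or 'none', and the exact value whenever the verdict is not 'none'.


With C = \frac{2}{7}: the canonical form is 2F1(1, 1; 2; \frac{3}{8}). Verdict: the I6 logarithm reduction fires (the logarithm: parameters (1,1;2), x = \frac{3}{8}). Exact value: \left(-\frac{16}{21}\right) \cdot \ln\left(\frac{5}{8}\right).

Structural cue: t_0 being \frac{2}{7}, the two k-th powers (prefactor 2/7) combine into one argument.
Term ratio: r(k) = \frac{3}{8} * (k+1) (k+1) / [(k+2) (k+1)] - poly over poly, x = \frac{3}{8} from leading terms; C = \frac{2}{7} at k = 0.


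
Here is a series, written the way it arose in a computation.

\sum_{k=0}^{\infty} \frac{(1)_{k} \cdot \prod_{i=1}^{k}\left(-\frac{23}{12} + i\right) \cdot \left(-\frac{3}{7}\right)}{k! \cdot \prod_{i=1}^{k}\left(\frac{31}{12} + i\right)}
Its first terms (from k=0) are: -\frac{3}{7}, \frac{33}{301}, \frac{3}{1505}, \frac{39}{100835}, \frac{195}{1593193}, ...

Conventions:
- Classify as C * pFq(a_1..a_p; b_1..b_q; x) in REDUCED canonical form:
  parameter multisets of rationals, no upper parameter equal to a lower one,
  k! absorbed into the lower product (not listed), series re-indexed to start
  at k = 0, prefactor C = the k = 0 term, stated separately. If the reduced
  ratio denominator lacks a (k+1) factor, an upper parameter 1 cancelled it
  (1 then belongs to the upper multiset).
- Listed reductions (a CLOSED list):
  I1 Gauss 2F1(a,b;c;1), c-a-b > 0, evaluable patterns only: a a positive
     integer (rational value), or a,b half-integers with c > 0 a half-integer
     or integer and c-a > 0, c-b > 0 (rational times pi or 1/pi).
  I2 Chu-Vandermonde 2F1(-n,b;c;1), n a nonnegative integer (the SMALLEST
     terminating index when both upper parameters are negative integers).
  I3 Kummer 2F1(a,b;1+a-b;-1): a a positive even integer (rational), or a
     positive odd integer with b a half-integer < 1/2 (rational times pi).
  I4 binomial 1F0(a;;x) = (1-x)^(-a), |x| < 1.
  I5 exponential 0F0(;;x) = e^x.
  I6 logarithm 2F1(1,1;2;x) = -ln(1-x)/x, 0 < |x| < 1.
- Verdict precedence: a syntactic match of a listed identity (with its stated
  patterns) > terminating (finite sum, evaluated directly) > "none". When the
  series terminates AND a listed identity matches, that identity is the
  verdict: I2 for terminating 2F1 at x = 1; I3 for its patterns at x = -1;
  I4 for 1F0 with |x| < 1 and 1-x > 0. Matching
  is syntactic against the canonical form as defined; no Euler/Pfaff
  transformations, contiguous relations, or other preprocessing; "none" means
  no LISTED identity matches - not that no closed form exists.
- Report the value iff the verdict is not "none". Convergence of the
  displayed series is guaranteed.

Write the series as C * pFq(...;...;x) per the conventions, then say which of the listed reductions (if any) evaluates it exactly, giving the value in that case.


x = 1 here; the reduced form reads 2F1, upper {-\frac{11}{12}, 1}, lower {\frac{43}{12}}, C = -\frac{3}{7}. Verdict: this is Gauss's theorem (I1) (x = 1: the Gamma ratio telescopes since c-a-b = 7/2 > 0 and a = 1 in Z>0). Hence: -\frac{31}{98}.

First insight: x = 1 and the running product (C = -3/7) telescopes to a rising factorial.
Step ratio: r(k) = 1 * (k-\frac{11}{12}) (k+1) / [(k+\frac{43}{12}) (k+1)] - rational in k. x = 1; t_0 = -\frac{3}{7}; negate the roots.


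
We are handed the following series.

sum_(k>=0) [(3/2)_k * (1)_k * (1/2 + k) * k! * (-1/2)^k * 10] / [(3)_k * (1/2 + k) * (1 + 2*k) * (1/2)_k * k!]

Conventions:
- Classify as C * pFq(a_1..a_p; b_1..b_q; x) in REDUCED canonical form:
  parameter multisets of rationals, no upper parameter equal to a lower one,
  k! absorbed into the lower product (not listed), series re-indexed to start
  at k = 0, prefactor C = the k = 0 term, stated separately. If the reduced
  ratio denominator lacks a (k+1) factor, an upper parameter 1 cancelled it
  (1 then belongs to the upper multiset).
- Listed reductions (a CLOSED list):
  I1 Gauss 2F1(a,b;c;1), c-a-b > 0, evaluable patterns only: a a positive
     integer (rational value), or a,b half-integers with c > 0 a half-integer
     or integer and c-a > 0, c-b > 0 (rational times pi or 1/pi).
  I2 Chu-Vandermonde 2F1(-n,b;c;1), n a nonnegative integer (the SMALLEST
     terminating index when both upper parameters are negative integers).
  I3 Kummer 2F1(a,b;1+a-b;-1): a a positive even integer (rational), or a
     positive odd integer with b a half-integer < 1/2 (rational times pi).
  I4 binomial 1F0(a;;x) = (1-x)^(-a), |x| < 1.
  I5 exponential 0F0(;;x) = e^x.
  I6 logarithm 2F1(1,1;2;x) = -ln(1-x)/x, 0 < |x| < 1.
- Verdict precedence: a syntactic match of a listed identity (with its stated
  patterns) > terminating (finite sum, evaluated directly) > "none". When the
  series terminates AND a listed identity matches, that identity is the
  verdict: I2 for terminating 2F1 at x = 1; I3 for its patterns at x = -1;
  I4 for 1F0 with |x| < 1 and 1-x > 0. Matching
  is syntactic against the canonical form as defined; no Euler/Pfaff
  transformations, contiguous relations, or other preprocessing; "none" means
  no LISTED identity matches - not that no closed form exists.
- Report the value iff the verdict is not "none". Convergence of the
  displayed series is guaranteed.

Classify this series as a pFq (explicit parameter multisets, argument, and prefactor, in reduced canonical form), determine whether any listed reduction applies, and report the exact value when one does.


Canonical form: C = 10 times 2F1 with upper {1, 1}, lower {3}, x = -1/2. Verdict: no listed reduction: x = -1/2 and upper {1, 1} fail every I1-I6 pattern.

The tell: from the first term 10: the lower (2k+1) factor (C = 10) shifts a half-integer Pochhammer.
Term ratio: r(k) = (-1/2) * (k+1) (k+1) / [(k+3) (k+1)] ; factor over Q: parameters, x = (-1/2), and C = 10.


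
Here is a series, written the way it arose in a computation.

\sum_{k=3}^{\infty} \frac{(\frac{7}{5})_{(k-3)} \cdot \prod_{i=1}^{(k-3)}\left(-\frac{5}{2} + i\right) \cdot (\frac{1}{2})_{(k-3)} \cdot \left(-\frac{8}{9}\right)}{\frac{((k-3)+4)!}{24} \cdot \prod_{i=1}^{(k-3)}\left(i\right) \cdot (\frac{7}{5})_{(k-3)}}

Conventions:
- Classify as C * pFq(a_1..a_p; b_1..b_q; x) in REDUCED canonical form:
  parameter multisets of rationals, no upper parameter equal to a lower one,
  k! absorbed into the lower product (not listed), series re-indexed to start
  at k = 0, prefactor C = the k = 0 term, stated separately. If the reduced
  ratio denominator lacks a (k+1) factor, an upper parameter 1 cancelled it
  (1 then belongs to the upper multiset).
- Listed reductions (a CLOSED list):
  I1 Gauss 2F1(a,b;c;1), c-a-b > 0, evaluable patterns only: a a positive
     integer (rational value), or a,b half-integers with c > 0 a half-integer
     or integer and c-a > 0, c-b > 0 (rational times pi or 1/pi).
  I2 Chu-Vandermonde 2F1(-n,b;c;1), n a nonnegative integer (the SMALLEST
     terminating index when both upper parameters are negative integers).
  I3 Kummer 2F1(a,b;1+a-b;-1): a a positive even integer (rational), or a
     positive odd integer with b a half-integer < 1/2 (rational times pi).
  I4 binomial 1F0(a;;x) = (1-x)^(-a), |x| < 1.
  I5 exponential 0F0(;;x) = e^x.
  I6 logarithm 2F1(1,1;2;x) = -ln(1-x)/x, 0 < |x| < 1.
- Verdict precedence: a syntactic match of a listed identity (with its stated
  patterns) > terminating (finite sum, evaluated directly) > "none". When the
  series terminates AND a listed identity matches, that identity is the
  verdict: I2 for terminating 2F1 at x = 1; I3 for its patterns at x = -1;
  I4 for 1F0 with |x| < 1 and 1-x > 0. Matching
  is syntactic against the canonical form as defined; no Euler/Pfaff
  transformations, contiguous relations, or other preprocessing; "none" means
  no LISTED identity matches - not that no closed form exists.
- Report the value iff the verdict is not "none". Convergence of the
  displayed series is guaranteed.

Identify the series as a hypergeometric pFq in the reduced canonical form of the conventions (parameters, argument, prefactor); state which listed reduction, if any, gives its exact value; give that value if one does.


The tell: t_0 = -\frac{8}{9} here, and the parameter 7/5 appears in both the upper and lower lists and cancels.
Adjacent-term ratio: r(k) = 1 * (k-\frac{3}{2}) (k+\frac{1}{2}) / [(k+5) (k+1)] ; factor over Q: parameters, x = 1, and C = -\frac{8}{9}.

x = 1 here; the reduced form reads 2F1, upper {-\frac{3}{2}, \frac{1}{2}}, lower {5}, C = -\frac{8}{9}. Verdict: Gauss's theorem I1 (half-integer case) applies (x = 1; upper {-\frac{3}{2}, \frac{1}{2}} half-integers, c = 5 in the evaluable pattern). Its exact value is \left(-\frac{524288}{218295}\right) / \pi.


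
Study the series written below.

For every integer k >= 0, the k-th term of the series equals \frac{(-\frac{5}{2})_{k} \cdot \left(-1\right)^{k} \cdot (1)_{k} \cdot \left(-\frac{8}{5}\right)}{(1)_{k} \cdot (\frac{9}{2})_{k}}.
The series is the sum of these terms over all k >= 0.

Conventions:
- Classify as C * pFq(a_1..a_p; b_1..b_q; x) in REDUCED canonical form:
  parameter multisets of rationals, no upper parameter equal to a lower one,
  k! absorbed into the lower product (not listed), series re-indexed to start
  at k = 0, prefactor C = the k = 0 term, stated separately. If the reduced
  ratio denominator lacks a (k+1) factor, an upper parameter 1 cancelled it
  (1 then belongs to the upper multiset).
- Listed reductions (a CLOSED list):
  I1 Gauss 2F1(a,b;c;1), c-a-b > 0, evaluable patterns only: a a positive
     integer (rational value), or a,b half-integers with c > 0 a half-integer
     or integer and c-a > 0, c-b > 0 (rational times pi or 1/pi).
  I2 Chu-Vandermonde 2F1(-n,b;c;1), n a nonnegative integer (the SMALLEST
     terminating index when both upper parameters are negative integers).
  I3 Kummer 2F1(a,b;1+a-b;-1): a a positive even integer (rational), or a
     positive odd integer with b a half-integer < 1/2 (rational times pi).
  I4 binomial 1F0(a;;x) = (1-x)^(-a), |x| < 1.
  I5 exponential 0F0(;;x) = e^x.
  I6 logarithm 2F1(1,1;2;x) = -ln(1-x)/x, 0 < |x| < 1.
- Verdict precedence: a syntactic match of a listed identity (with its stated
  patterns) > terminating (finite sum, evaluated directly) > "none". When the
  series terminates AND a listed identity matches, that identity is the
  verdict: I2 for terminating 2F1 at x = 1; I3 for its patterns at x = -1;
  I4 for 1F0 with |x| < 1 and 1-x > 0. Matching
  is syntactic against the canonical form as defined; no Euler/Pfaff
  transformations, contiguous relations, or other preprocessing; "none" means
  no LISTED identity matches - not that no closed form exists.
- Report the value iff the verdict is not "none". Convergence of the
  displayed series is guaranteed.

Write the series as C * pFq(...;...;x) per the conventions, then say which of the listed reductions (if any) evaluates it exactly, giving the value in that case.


x = -1 here; the reduced form reads 2F1, upper {-\frac{5}{2}, 1}, lower {\frac{9}{2}}, C = -\frac{8}{5}. Verdict: this is Kummer (I3) (x = -1; c = \frac{9}{2} equals 1+a-b for upper {-\frac{5}{2}, 1}: listed pattern). Value: \left(-\frac{7}{8}\right) \cdot \pi.

The tell: t_0 = -\frac{8}{5} here, and (1)_k (C = -8/5) is k! itself.
Ratio: r(k) = -1 * (k-\frac{5}{2}) (k+1) / [(k+\frac{9}{2}) (k+1)] - rational in k. x = -1; t_0 = -\frac{8}{5}; negate the roots.


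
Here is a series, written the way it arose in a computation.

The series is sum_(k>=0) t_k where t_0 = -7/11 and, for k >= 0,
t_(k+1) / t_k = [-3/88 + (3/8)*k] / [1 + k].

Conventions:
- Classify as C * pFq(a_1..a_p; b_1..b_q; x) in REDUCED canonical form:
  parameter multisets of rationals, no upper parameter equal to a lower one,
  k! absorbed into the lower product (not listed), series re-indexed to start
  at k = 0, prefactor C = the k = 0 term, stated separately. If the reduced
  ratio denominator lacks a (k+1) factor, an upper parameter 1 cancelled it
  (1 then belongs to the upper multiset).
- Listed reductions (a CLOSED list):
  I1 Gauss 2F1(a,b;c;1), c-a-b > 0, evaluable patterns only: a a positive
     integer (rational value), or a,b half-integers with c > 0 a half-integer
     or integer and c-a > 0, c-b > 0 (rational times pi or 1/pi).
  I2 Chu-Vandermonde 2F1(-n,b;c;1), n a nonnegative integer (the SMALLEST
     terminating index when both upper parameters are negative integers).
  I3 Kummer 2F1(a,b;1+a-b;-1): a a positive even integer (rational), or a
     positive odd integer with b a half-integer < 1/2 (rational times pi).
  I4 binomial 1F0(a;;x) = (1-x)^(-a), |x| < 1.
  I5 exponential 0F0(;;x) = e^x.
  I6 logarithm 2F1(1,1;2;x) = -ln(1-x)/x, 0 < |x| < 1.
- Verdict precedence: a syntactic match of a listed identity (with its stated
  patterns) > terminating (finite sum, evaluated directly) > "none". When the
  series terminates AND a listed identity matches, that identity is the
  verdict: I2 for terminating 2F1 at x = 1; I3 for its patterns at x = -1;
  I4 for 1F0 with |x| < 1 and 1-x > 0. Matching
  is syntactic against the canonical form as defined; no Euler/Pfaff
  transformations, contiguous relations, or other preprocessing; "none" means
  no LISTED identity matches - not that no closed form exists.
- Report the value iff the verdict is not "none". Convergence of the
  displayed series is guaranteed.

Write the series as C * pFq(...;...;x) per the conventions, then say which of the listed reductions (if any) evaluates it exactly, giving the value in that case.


x = 3/8 here; the reduced form reads 1F0, upper {-1/11}, lower {-}, C = -7/11. Verdict at x = 3/8: binomial (I4) matches (the 1F0 binomial series: exponent 1/11, x = 3/8). Hence: (-7/11) * (5/8)^(1/11).

Structural cue: t_0 = -7/11 here, and factor the ratio over Q (C = -7/11): negated roots = parameters.
Ratio: r(k) = (3/8) * (k-1/11) / [(k+1)] - poly over poly, x = (3/8) from leading terms; C = -7/11 at k = 0.


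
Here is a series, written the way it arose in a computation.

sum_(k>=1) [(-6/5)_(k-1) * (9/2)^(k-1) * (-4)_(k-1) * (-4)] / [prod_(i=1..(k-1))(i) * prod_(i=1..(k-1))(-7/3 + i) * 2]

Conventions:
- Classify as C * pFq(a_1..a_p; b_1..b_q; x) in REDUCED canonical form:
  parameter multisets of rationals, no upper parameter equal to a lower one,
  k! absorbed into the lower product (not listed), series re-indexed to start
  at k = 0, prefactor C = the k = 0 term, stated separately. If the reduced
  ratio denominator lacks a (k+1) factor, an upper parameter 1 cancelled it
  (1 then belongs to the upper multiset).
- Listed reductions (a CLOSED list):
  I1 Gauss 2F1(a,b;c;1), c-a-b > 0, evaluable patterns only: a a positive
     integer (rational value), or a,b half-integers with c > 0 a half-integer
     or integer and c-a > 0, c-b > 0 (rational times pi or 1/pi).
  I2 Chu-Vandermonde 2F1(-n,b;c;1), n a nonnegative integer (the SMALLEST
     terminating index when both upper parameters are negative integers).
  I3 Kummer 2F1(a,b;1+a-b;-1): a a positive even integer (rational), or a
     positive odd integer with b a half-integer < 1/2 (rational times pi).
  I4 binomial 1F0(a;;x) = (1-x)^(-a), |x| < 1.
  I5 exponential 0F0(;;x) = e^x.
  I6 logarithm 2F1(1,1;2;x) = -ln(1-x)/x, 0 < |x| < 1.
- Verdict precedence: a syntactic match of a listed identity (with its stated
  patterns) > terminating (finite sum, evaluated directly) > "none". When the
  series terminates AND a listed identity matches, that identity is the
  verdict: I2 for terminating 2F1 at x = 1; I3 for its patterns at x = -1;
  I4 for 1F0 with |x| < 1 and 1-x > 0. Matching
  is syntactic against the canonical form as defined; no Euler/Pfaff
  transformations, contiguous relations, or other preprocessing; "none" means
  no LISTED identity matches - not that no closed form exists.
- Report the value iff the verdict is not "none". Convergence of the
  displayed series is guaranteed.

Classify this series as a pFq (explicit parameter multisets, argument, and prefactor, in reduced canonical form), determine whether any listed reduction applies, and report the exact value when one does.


With C = -2: the canonical form is 2F1(-4, -6/5; -4/3; 9/2). Verdict: terminating - upper parameter -4 makes this a finite sum (last index 4), evaluated exactly. Value: -5059607/25000.

First insight: t_0 = -2 here, and the lower running product (C = -2) is a rising factorial.
Adjacent-term ratio: r(k) = (9/2) * (k-4) (k-6/5) / [(k-4/3) (k+1)] - rational; roots negated = parameters, x = (9/2), C = -2.


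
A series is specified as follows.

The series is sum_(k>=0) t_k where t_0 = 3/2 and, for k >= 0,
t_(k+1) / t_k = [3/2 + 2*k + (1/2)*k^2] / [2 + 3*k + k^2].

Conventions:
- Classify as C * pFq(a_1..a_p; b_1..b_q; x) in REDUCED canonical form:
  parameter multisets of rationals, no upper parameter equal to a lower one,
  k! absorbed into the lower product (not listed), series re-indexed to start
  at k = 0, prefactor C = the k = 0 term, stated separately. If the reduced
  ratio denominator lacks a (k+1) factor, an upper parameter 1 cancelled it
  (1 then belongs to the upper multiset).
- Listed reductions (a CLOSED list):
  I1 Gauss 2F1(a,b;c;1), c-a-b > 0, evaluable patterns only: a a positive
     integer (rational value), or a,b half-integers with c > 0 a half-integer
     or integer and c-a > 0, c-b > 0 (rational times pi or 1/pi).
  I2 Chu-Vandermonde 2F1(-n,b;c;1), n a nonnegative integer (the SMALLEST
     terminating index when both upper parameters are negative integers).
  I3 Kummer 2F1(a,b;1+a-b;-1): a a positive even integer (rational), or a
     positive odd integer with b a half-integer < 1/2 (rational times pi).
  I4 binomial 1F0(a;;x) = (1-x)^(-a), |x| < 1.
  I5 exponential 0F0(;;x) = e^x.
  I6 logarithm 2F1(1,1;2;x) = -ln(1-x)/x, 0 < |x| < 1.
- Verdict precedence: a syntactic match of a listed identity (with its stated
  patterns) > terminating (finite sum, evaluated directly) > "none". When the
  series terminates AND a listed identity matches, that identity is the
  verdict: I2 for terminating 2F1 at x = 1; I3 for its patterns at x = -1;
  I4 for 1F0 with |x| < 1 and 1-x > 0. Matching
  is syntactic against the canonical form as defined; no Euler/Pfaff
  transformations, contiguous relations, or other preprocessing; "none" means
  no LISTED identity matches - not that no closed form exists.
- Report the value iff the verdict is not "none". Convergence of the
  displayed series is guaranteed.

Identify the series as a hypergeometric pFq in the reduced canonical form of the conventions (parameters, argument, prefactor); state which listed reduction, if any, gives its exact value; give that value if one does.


At argument 1/2: a 2F1 with upper {1, 3}, lower {2}, scaled by C = 3/2. Verdict: none. A 2F1 with upper {1, 3} fits none of I1-I6 at x = 1/2; the sum runs forever.

The tell: t_0 = 3/2 here, and the expanded ratio factors over Q; prefactor 3/2, roots give parameters.
Step ratio: r(k) = (1/2) * (k+1) (k+3) / [(k+2) (k+1)] - poly over poly, x = (1/2) from leading terms; C = 3/2 at k = 0.


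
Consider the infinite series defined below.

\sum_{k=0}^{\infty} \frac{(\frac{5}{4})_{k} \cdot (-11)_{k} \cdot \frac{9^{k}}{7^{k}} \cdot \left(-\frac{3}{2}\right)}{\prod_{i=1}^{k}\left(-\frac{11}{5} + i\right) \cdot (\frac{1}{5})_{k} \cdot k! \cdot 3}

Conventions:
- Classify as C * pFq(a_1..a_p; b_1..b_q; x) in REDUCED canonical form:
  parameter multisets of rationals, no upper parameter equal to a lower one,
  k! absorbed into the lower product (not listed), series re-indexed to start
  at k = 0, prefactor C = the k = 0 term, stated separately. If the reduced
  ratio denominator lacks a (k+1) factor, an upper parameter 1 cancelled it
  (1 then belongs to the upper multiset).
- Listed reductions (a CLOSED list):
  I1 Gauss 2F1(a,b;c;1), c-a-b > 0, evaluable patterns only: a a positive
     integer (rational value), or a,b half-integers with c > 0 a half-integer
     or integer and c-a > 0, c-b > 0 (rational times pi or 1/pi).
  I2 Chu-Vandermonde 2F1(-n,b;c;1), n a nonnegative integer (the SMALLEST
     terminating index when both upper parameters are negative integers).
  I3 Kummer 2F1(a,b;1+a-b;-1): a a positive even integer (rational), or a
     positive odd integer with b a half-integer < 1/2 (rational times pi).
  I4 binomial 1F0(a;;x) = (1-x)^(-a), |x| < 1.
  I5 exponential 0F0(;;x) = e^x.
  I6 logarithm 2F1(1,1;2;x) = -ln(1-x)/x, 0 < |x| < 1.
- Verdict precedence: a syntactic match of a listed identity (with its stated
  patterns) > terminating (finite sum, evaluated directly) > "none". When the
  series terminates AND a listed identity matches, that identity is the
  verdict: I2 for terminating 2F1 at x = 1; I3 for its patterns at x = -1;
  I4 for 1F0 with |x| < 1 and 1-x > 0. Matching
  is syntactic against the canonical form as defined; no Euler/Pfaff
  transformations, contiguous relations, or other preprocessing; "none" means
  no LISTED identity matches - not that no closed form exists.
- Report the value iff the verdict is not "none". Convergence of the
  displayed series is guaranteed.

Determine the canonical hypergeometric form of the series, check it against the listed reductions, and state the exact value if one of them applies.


Structural cue: t_0 = -\frac{1}{2} here, and the two geometric factors (prefactor -1/2) combine into one argument.
Adjacent-term ratio: r(k) = \frac{9}{7} * (k-11) (k+\frac{5}{4}) / [(k-\frac{6}{5}) (k+\frac{1}{5}) (k+1)] ; factor over Q: parameters, x = \frac{9}{7}, and C = -\frac{1}{2}.

x = \frac{9}{7} here; the reduced form reads 2F2, upper {-11, \frac{5}{4}}, lower {-\frac{6}{5}, \frac{1}{5}}, C = -\frac{1}{2}. Verdict: terminating - the sum ends at index 11 because -11 is a negative integer; exact evaluation follows. Its exact value is -\frac{17099863316618557881653863146440099}{82195538378995596923488801128448}.


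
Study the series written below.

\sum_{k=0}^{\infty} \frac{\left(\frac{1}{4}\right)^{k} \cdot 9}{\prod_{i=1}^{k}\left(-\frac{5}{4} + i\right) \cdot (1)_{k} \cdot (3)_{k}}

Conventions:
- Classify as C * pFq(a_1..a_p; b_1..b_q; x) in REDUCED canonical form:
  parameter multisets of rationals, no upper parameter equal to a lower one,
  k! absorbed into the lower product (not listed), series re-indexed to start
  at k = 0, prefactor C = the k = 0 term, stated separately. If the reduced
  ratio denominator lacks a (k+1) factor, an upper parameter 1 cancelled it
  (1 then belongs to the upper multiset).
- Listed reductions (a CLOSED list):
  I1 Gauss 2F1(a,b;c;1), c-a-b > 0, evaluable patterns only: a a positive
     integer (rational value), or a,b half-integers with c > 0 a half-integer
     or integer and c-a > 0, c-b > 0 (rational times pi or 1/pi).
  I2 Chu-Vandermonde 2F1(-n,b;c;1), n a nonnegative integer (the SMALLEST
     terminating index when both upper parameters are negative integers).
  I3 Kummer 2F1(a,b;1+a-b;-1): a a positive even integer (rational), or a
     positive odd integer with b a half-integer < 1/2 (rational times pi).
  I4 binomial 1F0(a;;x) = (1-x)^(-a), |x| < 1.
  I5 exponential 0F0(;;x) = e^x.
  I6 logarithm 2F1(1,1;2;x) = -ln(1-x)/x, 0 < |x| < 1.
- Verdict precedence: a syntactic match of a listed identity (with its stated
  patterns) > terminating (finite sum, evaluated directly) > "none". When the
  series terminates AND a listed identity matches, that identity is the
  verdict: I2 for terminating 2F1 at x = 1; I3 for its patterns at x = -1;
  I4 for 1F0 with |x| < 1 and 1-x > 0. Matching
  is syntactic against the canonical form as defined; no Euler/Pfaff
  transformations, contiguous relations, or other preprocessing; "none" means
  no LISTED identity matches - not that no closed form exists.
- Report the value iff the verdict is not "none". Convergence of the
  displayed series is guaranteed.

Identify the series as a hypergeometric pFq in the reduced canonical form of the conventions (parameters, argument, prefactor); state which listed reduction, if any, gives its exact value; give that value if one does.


Structural cue: with t_0 = 9, the lower running product (C = 9, x = 1/4) is a rising factorial.
Consecutive-term ratio: r(k) = \frac{1}{4} * 1 / [(k-\frac{1}{4}) (k+3) (k+1)] - rational in k, leading ratio \frac{1}{4}; with t_0 = 9, classification follows.

The series (x = \frac{1}{4}) is 0F2: upper {-}, lower {-\frac{1}{4}, 3}, prefactor 9. Verdict: none. A 0F2 with upper {-} fits none of I1-I6 at x = \frac{1}{4}; the sum runs forever.


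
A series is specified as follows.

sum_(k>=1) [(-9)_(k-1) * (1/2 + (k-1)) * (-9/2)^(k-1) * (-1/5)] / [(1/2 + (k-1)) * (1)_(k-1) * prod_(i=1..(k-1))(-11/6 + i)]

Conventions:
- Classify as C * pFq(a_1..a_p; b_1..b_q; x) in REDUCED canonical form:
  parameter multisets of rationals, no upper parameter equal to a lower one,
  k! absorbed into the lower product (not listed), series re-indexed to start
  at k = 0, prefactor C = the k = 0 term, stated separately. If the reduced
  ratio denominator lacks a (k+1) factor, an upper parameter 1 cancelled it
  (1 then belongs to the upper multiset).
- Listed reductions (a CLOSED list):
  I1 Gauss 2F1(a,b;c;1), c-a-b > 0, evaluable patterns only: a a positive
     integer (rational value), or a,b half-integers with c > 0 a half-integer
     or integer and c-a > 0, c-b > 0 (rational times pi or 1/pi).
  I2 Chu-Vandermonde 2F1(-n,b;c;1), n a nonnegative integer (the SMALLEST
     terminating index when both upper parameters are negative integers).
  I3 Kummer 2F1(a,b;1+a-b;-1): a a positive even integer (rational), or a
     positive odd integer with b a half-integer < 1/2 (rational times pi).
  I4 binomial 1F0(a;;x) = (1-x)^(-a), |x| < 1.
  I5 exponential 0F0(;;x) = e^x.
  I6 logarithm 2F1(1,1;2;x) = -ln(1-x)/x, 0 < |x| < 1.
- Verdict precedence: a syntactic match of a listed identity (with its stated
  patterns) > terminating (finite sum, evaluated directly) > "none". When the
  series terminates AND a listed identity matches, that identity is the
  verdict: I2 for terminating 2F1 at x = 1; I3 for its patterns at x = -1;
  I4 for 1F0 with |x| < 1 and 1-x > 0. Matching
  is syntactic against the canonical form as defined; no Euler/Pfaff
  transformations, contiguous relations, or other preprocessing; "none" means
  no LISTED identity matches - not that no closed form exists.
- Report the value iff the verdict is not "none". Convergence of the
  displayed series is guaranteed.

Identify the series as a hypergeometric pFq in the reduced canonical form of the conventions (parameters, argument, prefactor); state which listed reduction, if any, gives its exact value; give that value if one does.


Classification (C = -1/5): 1F1 with upper {-9}, lower {-5/6}, argument x = -9/2. Verdict: terminating (-9 upstairs). 10 nonzero terms in all; added directly. Sum: 6679128550439008/53297505625.

Key step: t_0 = -1/5 here, and (1)_k (C = -1/5, x = -9/2) is k! itself.
Adjacent-term ratio: r(k) = (-9/2) * (k-9) / [(k-5/6) (k+1)] - poly over poly, x = (-9/2) from leading terms; C = -1/5 at k = 0.


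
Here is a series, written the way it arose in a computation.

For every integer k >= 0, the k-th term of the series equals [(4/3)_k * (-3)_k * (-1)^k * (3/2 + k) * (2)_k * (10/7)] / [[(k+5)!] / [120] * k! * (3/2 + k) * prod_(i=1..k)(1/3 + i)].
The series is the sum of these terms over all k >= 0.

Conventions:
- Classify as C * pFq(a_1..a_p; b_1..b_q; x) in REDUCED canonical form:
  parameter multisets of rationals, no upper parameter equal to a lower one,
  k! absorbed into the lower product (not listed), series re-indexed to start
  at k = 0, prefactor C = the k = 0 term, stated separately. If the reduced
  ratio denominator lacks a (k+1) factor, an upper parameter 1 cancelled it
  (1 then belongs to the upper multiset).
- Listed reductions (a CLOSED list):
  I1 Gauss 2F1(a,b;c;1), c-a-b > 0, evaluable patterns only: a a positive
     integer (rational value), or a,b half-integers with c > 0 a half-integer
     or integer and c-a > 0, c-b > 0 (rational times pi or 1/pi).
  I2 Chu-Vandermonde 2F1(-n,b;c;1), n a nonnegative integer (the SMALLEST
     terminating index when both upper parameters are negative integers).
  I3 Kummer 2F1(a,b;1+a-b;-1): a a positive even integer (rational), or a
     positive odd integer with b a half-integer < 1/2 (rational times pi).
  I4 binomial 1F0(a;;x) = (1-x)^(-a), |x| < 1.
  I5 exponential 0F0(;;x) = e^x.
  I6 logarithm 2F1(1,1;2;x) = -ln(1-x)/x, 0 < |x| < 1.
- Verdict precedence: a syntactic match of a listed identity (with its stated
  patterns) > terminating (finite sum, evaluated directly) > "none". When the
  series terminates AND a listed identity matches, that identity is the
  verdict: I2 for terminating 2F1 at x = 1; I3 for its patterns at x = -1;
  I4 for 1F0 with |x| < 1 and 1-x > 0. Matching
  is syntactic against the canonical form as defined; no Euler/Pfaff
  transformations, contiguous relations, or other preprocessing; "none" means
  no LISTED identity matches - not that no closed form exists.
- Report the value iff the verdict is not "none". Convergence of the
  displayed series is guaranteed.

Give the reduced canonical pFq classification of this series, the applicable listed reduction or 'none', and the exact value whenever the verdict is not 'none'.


This is 10/7 * 2F1(-3, 2; 6; -1) in reduced canonical form. Verdict: the Kummer evaluation I3 matches (x = -1; c = 6 equals 1+a-b for upper {-3, 2}: listed pattern). Its exact value is 25/7.

Structural cue: t_0 being 10/7, the denominator's factorial ratio (prefactor 10/7) is a lower Pochhammer.
Consecutive-term ratio: r(k) = (-1) * (k-3) (k+2) / [(k+6) (k+1)] - rational in k, leading ratio (-1); with t_0 = 10/7, classification follows.
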